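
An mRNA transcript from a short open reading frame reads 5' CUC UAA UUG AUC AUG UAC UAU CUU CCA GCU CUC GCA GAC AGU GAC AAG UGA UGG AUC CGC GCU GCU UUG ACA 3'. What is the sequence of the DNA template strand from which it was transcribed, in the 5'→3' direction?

Replace U with T to get the coding DNA strand: CTCTAATTGATCATGTACTATCTTCCAGCTCTCGCAGACAGTGACAAGTGATGGATCCGCGCTGCTTTGACA. The template strand is its reverse complement (complement GAGATTAACTAGTACATGATAGAAGGTCGAGAGCGTCTGTCACTGTTCACTACCTAGGCGCGACGAAACTGT, then reverse).

5′-TGTCAAAGCAGCGCGGATCCATCACTTGTCACTGTCTGCGAGAGCTGGAAGATAGTACATGATCAATTAGAG-3′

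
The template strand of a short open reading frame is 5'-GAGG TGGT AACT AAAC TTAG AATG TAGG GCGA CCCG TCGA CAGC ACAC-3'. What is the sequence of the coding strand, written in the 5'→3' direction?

5'-GTGTGCTGTCGACGGGTCGCCCTACATTCTAAGTTTAGTTACCACCTC-3'

The coding strand is complementary and antiparallel to the template: take the complement (A↔T, G↔C) and reverse.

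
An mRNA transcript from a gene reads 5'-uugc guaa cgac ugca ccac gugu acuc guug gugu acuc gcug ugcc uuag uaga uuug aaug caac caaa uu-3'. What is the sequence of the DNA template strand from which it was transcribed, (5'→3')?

Replace U with T to get the coding DNA strand: TTGCGTAACGACTGCACCACGTGTACTCGTTGGTGTACTCGCTGTGCCTTAGTAGATTTGAATGCAACCAAATT. The template strand is its reverse complement (complement AACGCATTGCTGACGTGGTGCACATGAGCAACCACATGAGCGACACGGAATCATCTAAACTTACGTTGGTTTAA, then reverse).

5'-AATTTGGTTGCATTCAAATCTACTAAGGCACAGCGAGTACACCAACGAGTACACGTGGTGCAGTCGTTACGCAA-3'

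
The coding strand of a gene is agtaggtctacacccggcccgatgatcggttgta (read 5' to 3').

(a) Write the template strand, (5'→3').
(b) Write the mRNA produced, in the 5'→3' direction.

(a) 5′-TACAACCGATCATCGGGCCGGGTGTAGACCTACT-3′
(b) 5'-AGUAGGUCUACACCCGGCCCGAUGAUCGGUUGUA-3'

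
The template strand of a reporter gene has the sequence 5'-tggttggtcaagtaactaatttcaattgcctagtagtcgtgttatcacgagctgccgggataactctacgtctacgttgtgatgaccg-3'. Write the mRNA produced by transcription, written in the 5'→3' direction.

5'-CGGUCAUCACAACGUAGACGUAGAGUUAUCCCGGCAGCUCGUGAUAACACGACUACUAGGCAAUUGAAAUUAGUUACUUGACCAACCA-3'

The mRNA has the sequence of the coding strand (reverse complement of the template) with T→U. Reverse complement of TGGTTGGTCAAGTAACTAATTTCAATTGCCTAGTAGTCGTGTTATCACGAGCTGCCGGGATAACTCTACGTCTACGTTGTGATGACCG is CGGTCATCACAACGTAGACGTAGAGTTATCCCGGCAGCTCGTGATAACACGACTACTAGGCAATTGAAATTAGTTACTTGACCAACCA; then T→U.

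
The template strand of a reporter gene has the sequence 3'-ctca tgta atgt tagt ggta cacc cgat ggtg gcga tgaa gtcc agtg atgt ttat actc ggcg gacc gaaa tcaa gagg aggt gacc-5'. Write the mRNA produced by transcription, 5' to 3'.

5'-GAGUACAUUACAAUCACCAUGUGGGCUACCACCGCUACUUCAGGUCACUACAAAUAUGAGCCGCCUGGCUUUAGUUCUCCUCCACUGG-3'

Reading the template 3'→5' as shown, RNA polymerase pairs each base (A→U, T→A, G↔C) to build mRNA 5'→3' directly.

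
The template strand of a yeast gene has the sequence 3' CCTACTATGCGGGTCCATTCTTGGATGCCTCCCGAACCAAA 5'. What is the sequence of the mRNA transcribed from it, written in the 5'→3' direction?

5'-GGAUGAUACGCCCAGGUAAGAACCUACGGAGGGCUUGGUUU-3'

Reading the template 3'→5' as shown, RNA polymerase pairs each base (A→U, T→A, G↔C) to build mRNA 5'→3' directly.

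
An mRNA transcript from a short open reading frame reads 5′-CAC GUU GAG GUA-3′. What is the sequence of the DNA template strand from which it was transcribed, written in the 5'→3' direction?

5'-TACCTCAACGTG-3'

Replace U with T to get the coding DNA strand: CACGTTGAGGTA. The template strand is its reverse complement (complement GTGCAACTCCAT, then reverse).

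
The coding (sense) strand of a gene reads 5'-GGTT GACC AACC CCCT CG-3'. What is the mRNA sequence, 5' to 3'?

5'-GGUUGACCAACCCCCUCG-3'

mRNA has the coding-strand sequence with U in place of T.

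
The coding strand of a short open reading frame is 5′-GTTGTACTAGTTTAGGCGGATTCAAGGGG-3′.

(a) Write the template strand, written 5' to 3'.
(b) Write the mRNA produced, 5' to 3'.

(a) 5'-CCCCTTGAATCCGCCTAAACTAGTACAAC-3'
(b) 5'-GUUGUACUAGUUUAGGCGGAUUCAAGGGG-3'

(a) The template strand is the reverse complement of the coding strand: complement CAACATGATCAAATCCGCCTAAGTTCCCC, then reverse.
(b) mRNA matches the coding strand with T→U.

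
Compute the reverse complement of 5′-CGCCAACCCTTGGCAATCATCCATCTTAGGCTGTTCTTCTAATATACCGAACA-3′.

Reading the sequence 3'→5' and pairing each base (A↔T, G↔C) gives the reverse complement directly.

5′-TGTTCGGTATATTAGAAGAACAGCCTAAGATGGATGATTGCCAAGGGTTGGCG-3′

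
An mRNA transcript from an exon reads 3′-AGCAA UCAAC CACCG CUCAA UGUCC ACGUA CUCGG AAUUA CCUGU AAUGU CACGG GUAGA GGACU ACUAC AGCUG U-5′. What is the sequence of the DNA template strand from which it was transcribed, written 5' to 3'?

Written 5'→3' the mRNA is UGUCGACAUCAUCAGGAGAUGGGCACUGUAAUGUCCAUUAAGGCUCAUGCACCUGUAACUCGCCACCAACUAACGA, so the coding DNA strand is TGTCGACATCATCAGGAGATGGGCACTGTAATGTCCATTAAGGCTCATGCACCTGTAACTCGCCACCAACTAACGA. The template is its reverse complement.

5'-TCGTTAGTTGGTGGCGAGTTACAGGTGCATGAGCCTTAATGGACATTACAGTGCCCATCTCCTGATGATGTCGACA-3'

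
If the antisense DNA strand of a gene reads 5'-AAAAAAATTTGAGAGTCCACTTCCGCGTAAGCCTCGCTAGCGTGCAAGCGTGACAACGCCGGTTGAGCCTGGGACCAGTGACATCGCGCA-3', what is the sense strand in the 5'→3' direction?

The coding strand is complementary and antiparallel to the template: take the complement (A↔T, G↔C) and reverse.

5′-TGCGCGATGTCACTGGTCCCAGGCTCAACCGGCGTTGTCACGCTTGCACGCTAGCGAGGCTTACGCGGAAGTGGACTCTCAAATTTTTTT-3′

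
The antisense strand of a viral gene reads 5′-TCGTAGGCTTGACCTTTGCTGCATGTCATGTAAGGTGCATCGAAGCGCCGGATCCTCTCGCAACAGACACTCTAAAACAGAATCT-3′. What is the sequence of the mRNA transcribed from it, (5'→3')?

RNA polymerase reads the template 3'→5' and synthesizes mRNA 5'→3' by base-pairing (A→U, T→A, G↔C). The complement of the template is AGCATCCGAACTGGAAACGACGTACAGTACATTCCACGTAGCTTCGCGGCCTAGGAGAGCGTTGTCTGTGAGATTTTGTCTTAGA; antiparallel, so 5'→3' the coding strand is AGATTCTGTTTTAGAGTGTCTGTTGCGAGAGGATCCGGCGCTTCGATGCACCTTACATGACATGCAGCAAAGGTCAAGCCTACGA. Replace T with U for the mRNA.

5′-AGAUUCUGUUUUAGAGUGUCUGUUGCGAGAGGAUCCGGCGCUUCGAUGCACCUUACAUGACAUGCAGCAAAGGUCAAGCCUACGA-3′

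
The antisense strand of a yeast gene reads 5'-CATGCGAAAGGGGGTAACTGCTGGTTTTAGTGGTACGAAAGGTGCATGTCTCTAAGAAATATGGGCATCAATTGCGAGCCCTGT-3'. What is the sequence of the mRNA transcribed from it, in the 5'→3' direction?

The mRNA has the sequence of the coding strand (reverse complement of the template) with T→U. Reverse complement of CATGCGAAAGGGGGTAACTGCTGGTTTTAGTGGTACGAAAGGTGCATGTCTCTAAGAAATATGGGCATCAATTGCGAGCCCTGT is ACAGGGCTCGCAATTGATGCCCATATTTCTTAGAGACATGCACCTTTCGTACCACTAAAACCAGCAGTTACCCCCTTTCGCATG; then T→U.

5′-ACAGGGCUCGCAAUUGAUGCCCAUAUUUCUUAGAGACAUGCACCUUUCGUACCACUAAAACCAGCAGUUACCCCCUUUCGCAUG-3′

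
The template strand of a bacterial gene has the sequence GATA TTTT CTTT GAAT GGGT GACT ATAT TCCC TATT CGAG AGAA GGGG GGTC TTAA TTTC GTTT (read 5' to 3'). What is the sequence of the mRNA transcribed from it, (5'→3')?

5'-AAACGAAAUUAAGACCCCCCUUCUCUCGAAUAGGGAAUAUAGUCACCCAUUCAAAGAAAAUAUC-3'

RNA polymerase reads the template 3'→5' and synthesizes mRNA 5'→3' by base-pairing (A→U, T→A, G↔C). The complement of the template is CTATAAAAGAAACTTACCCACTGATATAAGGGATAAGCTCTCTTCCCCCCAGAATTAAAGCAAA; antiparallel, so 5'→3' the coding strand is AAACGAAATTAAGACCCCCCTTCTCTCGAATAGGGAATATAGTCACCCATTCAAAGAAAATATC. Replace T with U for the mRNA.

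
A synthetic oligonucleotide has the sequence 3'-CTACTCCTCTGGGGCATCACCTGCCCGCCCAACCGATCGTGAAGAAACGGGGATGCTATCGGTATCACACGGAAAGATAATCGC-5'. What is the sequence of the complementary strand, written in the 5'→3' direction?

The strand is given 3'→5', so its complement runs 5'→3' in the same left-to-right order: pair each base A↔T, G↔C.

5′-GATGAGGAGACCCCGTAGTGGACGGGCGGGTTGGCTAGCACTTCTTTGCCCCTACGATAGCCATAGTGTGCCTTTCTATTAGCG-3′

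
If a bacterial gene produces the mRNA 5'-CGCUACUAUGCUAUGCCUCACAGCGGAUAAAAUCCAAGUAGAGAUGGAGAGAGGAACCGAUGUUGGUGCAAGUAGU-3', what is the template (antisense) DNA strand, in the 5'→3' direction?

Replace U with T to get the coding DNA strand: CGCTACTATGCTATGCCTCACAGCGGATAAAATCCAAGTAGAGATGGAGAGAGGAACCGATGTTGGTGCAAGTAGT. The template strand is its reverse complement (complement GCGATGATACGATACGGAGTGTCGCCTATTTTAGGTTCATCTCTACCTCTCTCCTTGGCTACAACCACGTTCATCA, then reverse).

5'-ACTACTTGCACCAACATCGGTTCCTCTCTCCATCTCTACTTGGATTTTATCCGCTGTGAGGCATAGCATAGTAGCG-3'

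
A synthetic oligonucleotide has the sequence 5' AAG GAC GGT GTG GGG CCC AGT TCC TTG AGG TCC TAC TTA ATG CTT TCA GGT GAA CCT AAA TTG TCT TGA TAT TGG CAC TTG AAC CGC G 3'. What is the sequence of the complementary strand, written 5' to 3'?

5'-CGCGGTTCAAGTGCCAATATCAAGACAATTTAGGTTCACCTGAAAGCATTAAGTAGGACCTCAAGGAACTGGGCCCCACACCGTCCTT-3'

Pairing A↔T and G↔C gives TTCCTGCCACACCCCGGGTCAAGGAACTCCAGGATGAATTACGAAAGTCCACTTGGATTTAACAGAACTATAACCGTGAACTTGGCGC, running 3'→5'. Reverse for the 5'→3' convention.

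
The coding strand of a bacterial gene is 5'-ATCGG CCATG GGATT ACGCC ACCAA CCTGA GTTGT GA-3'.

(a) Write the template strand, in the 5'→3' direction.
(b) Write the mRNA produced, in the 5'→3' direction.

(a) 5'-TCACAACTCAGGTTGGTGGCGTAATCCCATGGCCGAT-3'
(b) 5'-AUCGGCCAUGGGAUUACGCCACCAACCUGAGUUGUGA-3'

(a) The template strand is the reverse complement of the coding strand: complement TAGCCGGTACCCTAATGCGGTGGTTGGACTCAACACT, then reverse.
(b) mRNA matches the coding strand with T→U.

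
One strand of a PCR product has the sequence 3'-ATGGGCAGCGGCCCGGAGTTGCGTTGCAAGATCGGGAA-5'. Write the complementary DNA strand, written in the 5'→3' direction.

The strand is given 3'→5', so its complement runs 5'→3' in the same left-to-right order: pair each base A↔T, G↔C.

5'-TACCCGTCGCCGGGCCTCAACGCAACGTTCTAGCCCTT-3'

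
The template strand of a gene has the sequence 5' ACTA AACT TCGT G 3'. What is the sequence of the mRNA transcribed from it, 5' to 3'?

5'-CACGAAGUUUAGU-3'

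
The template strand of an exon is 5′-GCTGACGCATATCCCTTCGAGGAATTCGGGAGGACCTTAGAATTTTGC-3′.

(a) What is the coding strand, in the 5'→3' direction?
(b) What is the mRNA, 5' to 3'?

(a) 5'-GCAAAATTCTAAGGTCCTCCCGAATTCCTCGAAGGGATATGCGTCAGC-3'
(b) 5'-GCAAAAUUCUAAGGUCCUCCCGAAUUCCUCGAAGGGAUAUGCGUCAGC-3'

(a) The coding strand is the reverse complement of the template: complement CGACTGCGTATAGGGAAGCTCCTTAAGCCCTCCTGGAATCTTAAAACG, then reverse.
(b) mRNA has the coding-strand sequence with T→U.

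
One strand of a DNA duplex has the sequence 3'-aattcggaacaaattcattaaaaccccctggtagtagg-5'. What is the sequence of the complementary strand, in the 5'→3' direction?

The strand is given 3'→5', so its complement runs 5'→3' in the same left-to-right order: pair each base A↔T, G↔C.

5'-TTAAGCCTTGTTTAAGTAATTTTGGGGGACCATCATCC-3'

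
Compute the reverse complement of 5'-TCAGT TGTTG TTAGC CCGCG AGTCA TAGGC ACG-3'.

5'-CGTGCCTATGACTCGCGGGCTAACAACAACTGA-3'

Complement each base (A↔T, G↔C): AGTCAACAACAATCGGGCGCTCAGTATCCGTGC. Then reverse.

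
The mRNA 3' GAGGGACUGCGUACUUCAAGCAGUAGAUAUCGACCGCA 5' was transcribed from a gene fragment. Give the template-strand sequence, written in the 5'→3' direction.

5′-CTCCCTGACGCATGAAGTTCGTCATCTATAGCTGGCGT-3′

Written 5'→3' the mRNA is ACGCCAGCUAUAGAUGACGAACUUCAUGCGUCAGGGAG, so the coding DNA strand is ACGCCAGCTATAGATGACGAACTTCATGCGTCAGGGAG. The template is its reverse complement.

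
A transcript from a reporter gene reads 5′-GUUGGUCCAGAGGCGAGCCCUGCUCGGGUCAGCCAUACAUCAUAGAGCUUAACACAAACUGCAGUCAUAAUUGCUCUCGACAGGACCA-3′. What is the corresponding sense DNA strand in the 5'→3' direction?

The coding DNA strand has the same 5'→3' sequence as the mRNA with U replaced by T.

5′-GTTGGTCCAGAGGCGAGCCCTGCTCGGGTCAGCCATACATCATAGAGCTTAACACAAACTGCAGTCATAATTGCTCTCGACAGGACCA-3′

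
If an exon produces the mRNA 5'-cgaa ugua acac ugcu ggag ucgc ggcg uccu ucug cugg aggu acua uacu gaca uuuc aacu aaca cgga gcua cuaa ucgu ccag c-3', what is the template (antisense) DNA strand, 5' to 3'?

5'-GCTGGACGATTAGTAGCTCCGTGTTAGTTGAAATGTCAGTATAGTACCTCCAGCAGAAGGACGCCGCGACTCCAGCAGTGTTACATTCG-3'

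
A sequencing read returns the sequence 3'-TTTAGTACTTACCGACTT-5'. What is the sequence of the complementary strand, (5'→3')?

5'-AAATCATGAATGGCTGAA-3'

The strand is given 3'→5', so its complement runs 5'→3' in the same left-to-right order: pair each base A↔T, G↔C.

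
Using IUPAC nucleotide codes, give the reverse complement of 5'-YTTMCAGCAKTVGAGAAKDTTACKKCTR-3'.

Standard pairs A↔T, G↔C; ambiguity codes pair R↔Y, M↔K, D↔H, V↔B. Complement (RAAKGTCGTMABCTCTTMHAATGMMGAY), then reverse for 5'→3'.

5'-YAGMMGTAAHMTTCTCBAMTGCTGKAAR-3'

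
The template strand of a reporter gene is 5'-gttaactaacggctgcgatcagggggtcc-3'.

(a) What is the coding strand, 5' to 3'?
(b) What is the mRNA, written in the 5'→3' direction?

(a) 5'-GGACCCCCTGATCGCAGCCGTTAGTTAAC-3'
(b) 5'-GGACCCCCUGAUCGCAGCCGUUAGUUAAC-3'

(a) The coding strand is the reverse complement of the template: complement CAATTGATTGCCGACGCTAGTCCCCCAGG, then reverse.
(b) mRNA has the coding-strand sequence with T→U.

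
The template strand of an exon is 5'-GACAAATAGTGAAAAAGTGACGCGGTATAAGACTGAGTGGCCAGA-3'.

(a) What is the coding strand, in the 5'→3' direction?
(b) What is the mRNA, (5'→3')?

(a) The coding strand is the reverse complement of the template: complement CTGTTTATCACTTTTTCACTGCGCCATATTCTGACTCACCGGTCT, then reverse.
(b) mRNA has the coding-strand sequence with T→U.

(a) 5'-TCTGGCCACTCAGTCTTATACCGCGTCACTTTTTCACTATTTGTC-3'
(b) 5'-UCUGGCCACUCAGUCUUAUACCGCGUCACUUUUUCACUAUUUGUC-3'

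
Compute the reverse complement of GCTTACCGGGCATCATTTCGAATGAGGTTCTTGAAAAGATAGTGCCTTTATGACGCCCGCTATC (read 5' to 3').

5'-GATAGCGGGCGTCATAAAGGCACTATCTTTTCAAGAACCTCATTCGAAATGATGCCCGGTAAGC-3'

Reading the sequence 3'→5' and pairing each base (A↔T, G↔C) gives the reverse complement directly.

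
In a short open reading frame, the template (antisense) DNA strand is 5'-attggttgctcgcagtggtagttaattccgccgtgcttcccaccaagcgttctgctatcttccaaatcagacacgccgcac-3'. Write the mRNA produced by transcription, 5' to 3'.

5'-GUGCGGCGUGUCUGAUUUGGAAGAUAGCAGAACGCUUGGUGGGAAGCACGGCGGAAUUAACUACCACUGCGAGCAACCAAU-3'

The mRNA has the sequence of the coding strand (reverse complement of the template) with T→U. Reverse complement of ATTGGTTGCTCGCAGTGGTAGTTAATTCCGCCGTGCTTCCCACCAAGCGTTCTGCTATCTTCCAAATCAGACACGCCGCAC is GTGCGGCGTGTCTGATTTGGAAGATAGCAGAACGCTTGGTGGGAAGCACGGCGGAATTAACTACCACTGCGAGCAACCAAT; then T→U.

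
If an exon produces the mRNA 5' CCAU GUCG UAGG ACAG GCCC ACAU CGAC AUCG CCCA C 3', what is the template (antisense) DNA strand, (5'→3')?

Replace U with T to get the coding DNA strand: CCATGTCGTAGGACAGGCCCACATCGACATCGCCCAC. The template strand is its reverse complement (complement GGTACAGCATCCTGTCCGGGTGTAGCTGTAGCGGGTG, then reverse).

5'-GTGGGCGATGTCGATGTGGGCCTGTCCTACGACATGG-3'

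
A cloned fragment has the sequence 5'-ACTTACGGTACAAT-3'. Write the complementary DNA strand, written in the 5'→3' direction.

5'-ATTGTACCGTAAGT-3'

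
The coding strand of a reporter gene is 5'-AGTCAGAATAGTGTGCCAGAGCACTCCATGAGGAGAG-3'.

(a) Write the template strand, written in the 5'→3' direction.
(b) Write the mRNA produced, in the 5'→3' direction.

(a) 5'-CTCTCCTCATGGAGTGCTCTGGCACACTATTCTGACT-3'
(b) 5′-AGUCAGAAUAGUGUGCCAGAGCACUCCAUGAGGAGAG-3′

(a) The template strand is the reverse complement of the coding strand: complement TCAGTCTTATCACACGGTCTCGTGAGGTACTCCTCTC, then reverse.
(b) mRNA matches the coding strand with T→U.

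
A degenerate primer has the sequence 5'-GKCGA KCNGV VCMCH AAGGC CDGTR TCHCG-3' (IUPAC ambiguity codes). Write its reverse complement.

5′-CGDGAYACHGGCCTTDGKGBBCNGMTCGMC-3′

Standard pairs A↔T, G↔C; ambiguity codes pair R↔Y, M↔K, D↔H, V↔B, N↔N. Complement (CMGCTMGNCBBGKGDTTCCGGHCAYAGDGC), then reverse for 5'→3'.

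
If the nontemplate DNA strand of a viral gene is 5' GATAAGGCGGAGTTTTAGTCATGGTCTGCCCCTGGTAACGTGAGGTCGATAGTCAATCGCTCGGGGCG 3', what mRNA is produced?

The mRNA is synthesized from the template strand, so it matches the coding strand with T replaced by U.

5'-GAUAAGGCGGAGUUUUAGUCAUGGUCUGCCCCUGGUAACGUGAGGUCGAUAGUCAAUCGCUCGGGGCG-3'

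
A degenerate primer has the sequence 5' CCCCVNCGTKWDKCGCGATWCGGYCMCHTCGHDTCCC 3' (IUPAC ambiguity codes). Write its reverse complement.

5′-GGGAHDCGADGKGRCCGWATCGCGMHWMACGNBGGGG-3′

Standard pairs A↔T, G↔C; ambiguity codes pair Y↔R, M↔K, W↔W, D↔H, V↔B, N↔N. Complement (GGGGBNGCAMWHMGCGCTAWGCCRGKGDAGCDHAGGG), then reverse for 5'→3'.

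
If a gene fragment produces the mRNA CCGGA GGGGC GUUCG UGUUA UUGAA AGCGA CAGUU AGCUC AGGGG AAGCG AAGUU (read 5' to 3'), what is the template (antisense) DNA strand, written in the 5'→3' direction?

Replace U with T to get the coding DNA strand: CCGGAGGGGCGTTCGTGTTATTGAAAGCGACAGTTAGCTCAGGGGAAGCGAAGTT. The template strand is its reverse complement (complement GGCCTCCCCGCAAGCACAATAACTTTCGCTGTCAATCGAGTCCCCTTCGCTTCAA, then reverse).

5′-AACTTCGCTTCCCCTGAGCTAACTGTCGCTTTCAATAACACGAACGCCCCTCCGG-3′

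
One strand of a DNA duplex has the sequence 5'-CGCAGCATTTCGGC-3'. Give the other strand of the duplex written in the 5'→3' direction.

5'-GCCGAAATGCTGCG-3'

The complement of CGCAGCATTTCGGC is GCGTCGTAAAGCCG (A↔T, G↔C). DNA strands are antiparallel, so the complementary strand runs 3'→5'; reversing gives the 5'→3' form.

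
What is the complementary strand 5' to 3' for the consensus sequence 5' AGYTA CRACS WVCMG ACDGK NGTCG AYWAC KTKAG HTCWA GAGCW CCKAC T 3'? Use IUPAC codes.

5'-AGTMGGWGCTCTWGADCTMAMGTWRTCGACNMCHGTCKGBWSGTYGTARCT-3'

Standard pairs A↔T, G↔C; ambiguity codes pair R↔Y, M↔K, W↔W, S↔S, D↔H, V↔B, N↔N. Complement (TCRATGYTGSWBGKCTGHCMNCAGCTRWTGMAMTCDAGWTCTCGWGGMTGA), then reverse for 5'→3'.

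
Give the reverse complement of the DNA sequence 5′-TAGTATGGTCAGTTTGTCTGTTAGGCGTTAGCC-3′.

5'-GGCTAACGCCTAACAGACAAACTGACCATACTA-3'

Complement each base (A↔T, G↔C): ATCATACCAGTCAAACAGACAATCCGCAATCGG. Then reverse.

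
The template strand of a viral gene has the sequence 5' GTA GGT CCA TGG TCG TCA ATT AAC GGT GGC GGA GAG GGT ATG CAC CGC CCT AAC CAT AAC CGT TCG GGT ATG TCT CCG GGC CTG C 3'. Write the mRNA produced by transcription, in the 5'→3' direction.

RNA polymerase reads the template 3'→5' and synthesizes mRNA 5'→3' by base-pairing (A→U, T→A, G↔C). The complement of the template is CATCCAGGTACCAGCAGTTAATTGCCACCGCCTCTCCCATACGTGGCGGGATTGGTATTGGCAAGCCCATACAGAGGCCCGGACG; antiparallel, so 5'→3' the coding strand is GCAGGCCCGGAGACATACCCGAACGGTTATGGTTAGGGCGGTGCATACCCTCTCCGCCACCGTTAATTGACGACCATGGACCTAC. Replace T with U for the mRNA.

5'-GCAGGCCCGGAGACAUACCCGAACGGUUAUGGUUAGGGCGGUGCAUACCCUCUCCGCCACCGUUAAUUGACGACCAUGGACCUAC-3'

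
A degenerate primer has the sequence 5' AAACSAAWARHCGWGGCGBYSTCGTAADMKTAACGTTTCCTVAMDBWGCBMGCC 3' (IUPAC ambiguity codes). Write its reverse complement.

Standard pairs A↔T, G↔C; ambiguity codes pair R↔Y, M↔K, W↔W, S↔S, B↔V, D↔H. Complement (TTTGSTTWTYDGCWCCGCVRSAGCATTHKMATTGCAAAGGABTKHVWCGVKCGG), then reverse for 5'→3'.

5'-GGCKVGCWVHKTBAGGAAACGTTAMKHTTACGASRVCGCCWCGDYTWTTSGTTT-3'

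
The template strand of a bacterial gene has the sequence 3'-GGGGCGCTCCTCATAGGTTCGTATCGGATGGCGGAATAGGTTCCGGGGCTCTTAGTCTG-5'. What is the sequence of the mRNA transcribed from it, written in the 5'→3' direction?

Reading the template 3'→5' as shown, RNA polymerase pairs each base (A→U, T→A, G↔C) to build mRNA 5'→3' directly.

5′-CCCCGCGAGGAGUAUCCAAGCAUAGCCUACCGCCUUAUCCAAGGCCCCGAGAAUCAGAC-3′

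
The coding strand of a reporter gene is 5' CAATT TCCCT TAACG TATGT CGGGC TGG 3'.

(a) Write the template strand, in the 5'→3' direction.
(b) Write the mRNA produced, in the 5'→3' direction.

(a) 5'-CCAGCCCGACATACGTTAAGGGAAATTG-3'
(b) 5'-CAAUUUCCCUUAACGUAUGUCGGGCUGG-3'

(a) The template strand is the reverse complement of the coding strand: complement GTTAAAGGGAATTGCATACAGCCCGACC, then reverse.
(b) mRNA matches the coding strand with T→U.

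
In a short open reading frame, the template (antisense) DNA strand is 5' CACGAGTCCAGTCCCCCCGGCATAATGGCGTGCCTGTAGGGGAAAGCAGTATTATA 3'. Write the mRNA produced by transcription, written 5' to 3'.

5'-UAUAAUACUGCUUUCCCCUACAGGCACGCCAUUAUGCCGGGGGGACUGGACUCGUG-3'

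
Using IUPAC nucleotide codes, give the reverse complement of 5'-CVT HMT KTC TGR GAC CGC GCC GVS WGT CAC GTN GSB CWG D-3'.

5'-HCWGVSCNACGTGACWSBCGGCGCGGTCYCAGAMAKDABG-3'

Standard pairs A↔T, G↔C; ambiguity codes pair R↔Y, M↔K, W↔W, S↔S, B↔V, D↔H, N↔N. Complement (GBADKAMAGACYCTGGCGCGGCBSWCAGTGCANCSVGWCH), then reverse for 5'→3'.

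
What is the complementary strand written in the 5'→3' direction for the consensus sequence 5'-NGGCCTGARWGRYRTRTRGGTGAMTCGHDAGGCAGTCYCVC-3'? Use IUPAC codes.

Standard pairs A↔T, G↔C; ambiguity codes pair R↔Y, M↔K, W↔W, D↔H, V↔B, N↔N. Complement (NCCGGACTYWCYRYAYAYCCACTKAGCDHTCCGTCAGRGBG), then reverse for 5'→3'.

5'-GBGRGACTGCCTHDCGAKTCACCYAYAYRYCWYTCAGGCCN-3'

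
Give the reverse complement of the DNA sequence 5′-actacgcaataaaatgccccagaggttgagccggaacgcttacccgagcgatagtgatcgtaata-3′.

5'-TATTACGATCACTATCGCTCGGGTAAGCGTTCCGGCTCAACCTCTGGGGCATTTTATTGCGTAGT-3'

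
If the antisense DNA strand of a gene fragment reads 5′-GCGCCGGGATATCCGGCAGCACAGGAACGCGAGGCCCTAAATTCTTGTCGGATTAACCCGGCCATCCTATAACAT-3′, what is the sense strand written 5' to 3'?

5'-ATGTTATAGGATGGCCGGGTTAATCCGACAAGAATTTAGGGCCTCGCGTTCCTGTGCTGCCGGATATCCCGGCGC-3'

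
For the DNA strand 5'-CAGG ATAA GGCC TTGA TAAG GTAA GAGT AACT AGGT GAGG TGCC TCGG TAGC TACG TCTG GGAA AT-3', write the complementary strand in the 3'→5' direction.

3′-GTCCTATTCCGGAACTATTCCATTCTCATTGATCCACTCCACGGAGCCATCGATGCAGACCCTTTA-5′

Base-pairing A↔T, G↔C gives the complement. The complementary strand is antiparallel, so paired with a 5'→3' strand it runs 3'→5'.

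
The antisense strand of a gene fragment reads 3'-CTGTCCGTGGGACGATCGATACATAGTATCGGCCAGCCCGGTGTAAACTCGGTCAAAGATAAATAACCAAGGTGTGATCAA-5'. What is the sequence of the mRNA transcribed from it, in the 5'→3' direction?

5'-GACAGGCACCCUGCUAGCUAUGUAUCAUAGCCGGUCGGGCCACAUUUGAGCCAGUUUCUAUUUAUUGGUUCCACACUAGUU-3'

Reading the template 3'→5' as shown, RNA polymerase pairs each base (A→U, T→A, G↔C) to build mRNA 5'→3' directly.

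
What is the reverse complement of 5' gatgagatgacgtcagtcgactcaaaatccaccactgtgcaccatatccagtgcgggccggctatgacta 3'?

Complement each base (A↔T, G↔C): CTACTCTACTGCAGTCAGCTGAGTTTTAGGTGGTGACACGTGGTATAGGTCACGCCCGGCCGATACTGAT. Then reverse.

5′-TAGTCATAGCCGGCCCGCACTGGATATGGTGCACAGTGGTGGATTTTGAGTCGACTGACGTCATCTCATC-3′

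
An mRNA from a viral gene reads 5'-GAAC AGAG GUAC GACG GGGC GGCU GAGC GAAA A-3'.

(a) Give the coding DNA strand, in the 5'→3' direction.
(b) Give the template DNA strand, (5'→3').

(a) 5'-GAACAGAGGTACGACGGGGCGGCTGAGCGAAAA-3'
(b) 5'-TTTTCGCTCAGCCGCCCCGTCGTACCTCTGTTC-3'

(a) The coding strand matches the mRNA with U→T.
(b) The template strand is the reverse complement of the coding strand.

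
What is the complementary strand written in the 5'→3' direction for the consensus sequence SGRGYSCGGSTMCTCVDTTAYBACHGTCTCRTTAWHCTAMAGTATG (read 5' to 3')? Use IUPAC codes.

5'-CATACTKTAGDWTAAYGAGACDGTVRTAAHBGAGKASCCGSRCYCS-3'

Standard pairs A↔T, G↔C; ambiguity codes pair R↔Y, M↔K, W↔W, S↔S, B↔V, D↔H. Complement (SCYCRSGCCSAKGAGBHAATRVTGDCAGAGYAATWDGATKTCATAC), then reverse for 5'→3'.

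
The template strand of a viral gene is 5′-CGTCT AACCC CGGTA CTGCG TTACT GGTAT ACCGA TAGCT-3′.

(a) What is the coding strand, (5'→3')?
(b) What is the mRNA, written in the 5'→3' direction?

(a) 5′-AGCTATCGGTATACCAGTAACGCAGTACCGGGGTTAGACG-3′
(b) 5'-AGCUAUCGGUAUACCAGUAACGCAGUACCGGGGUUAGACG-3'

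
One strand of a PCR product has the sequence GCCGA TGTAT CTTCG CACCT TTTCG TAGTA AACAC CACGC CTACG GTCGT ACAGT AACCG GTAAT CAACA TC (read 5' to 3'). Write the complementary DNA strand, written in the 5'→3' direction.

5′-GATGTTGATTACCGGTTACTGTACGACCGTAGGCGTGGTGTTTACTACGAAAAGGTGCGAAGATACATCGGC-3′

Pairing A↔T and G↔C gives CGGCTACATAGAAGCGTGGAAAAGCATCATTTGTGGTGCGGATGCCAGCATGTCATTGGCCATTAGTTGTAG, running 3'→5'. Reverse for the 5'→3' convention.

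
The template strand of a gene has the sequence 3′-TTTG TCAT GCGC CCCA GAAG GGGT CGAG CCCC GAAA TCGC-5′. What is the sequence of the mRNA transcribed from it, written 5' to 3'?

Reading the template 3'→5' as shown, RNA polymerase pairs each base (A→U, T→A, G↔C) to build mRNA 5'→3' directly.

5'-AAACAGUACGCGGGGUCUUCCCCAGCUCGGGGCUUUAGCG-3'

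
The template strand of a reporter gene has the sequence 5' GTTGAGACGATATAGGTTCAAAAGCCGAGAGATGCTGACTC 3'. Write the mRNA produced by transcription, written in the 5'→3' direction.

RNA polymerase reads the template 3'→5' and synthesizes mRNA 5'→3' by base-pairing (A→U, T→A, G↔C). The complement of the template is CAACTCTGCTATATCCAAGTTTTCGGCTCTCTACGACTGAG; antiparallel, so 5'→3' the coding strand is GAGTCAGCATCTCTCGGCTTTTGAACCTATATCGTCTCAAC. Replace T with U for the mRNA.

5'-GAGUCAGCAUCUCUCGGCUUUUGAACCUAUAUCGUCUCAAC-3'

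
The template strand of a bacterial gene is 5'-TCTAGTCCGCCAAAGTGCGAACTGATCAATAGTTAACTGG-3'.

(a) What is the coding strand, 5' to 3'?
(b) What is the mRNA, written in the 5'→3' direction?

(a) The coding strand is the reverse complement of the template: complement AGATCAGGCGGTTTCACGCTTGACTAGTTATCAATTGACC, then reverse.
(b) mRNA has the coding-strand sequence with T→U.

(a) 5'-CCAGTTAACTATTGATCAGTTCGCACTTTGGCGGACTAGA-3'
(b) 5'-CCAGUUAACUAUUGAUCAGUUCGCACUUUGGCGGACUAGA-3'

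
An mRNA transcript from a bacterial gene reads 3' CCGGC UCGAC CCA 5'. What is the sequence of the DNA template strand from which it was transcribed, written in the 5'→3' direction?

Written 5'→3' the mRNA is ACCCAGCUCGGCC, so the coding DNA strand is ACCCAGCTCGGCC. The template is its reverse complement.

5'-GGCCGAGCTGGGT-3'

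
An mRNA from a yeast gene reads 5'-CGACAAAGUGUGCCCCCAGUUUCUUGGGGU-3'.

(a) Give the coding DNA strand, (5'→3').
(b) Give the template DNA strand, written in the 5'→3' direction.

(a) The coding strand matches the mRNA with U→T.
(b) The template strand is the reverse complement of the coding strand.

(a) 5'-CGACAAAGTGTGCCCCCAGTTTCTTGGGGT-3'
(b) 5'-ACCCCAAGAAACTGGGGGCACACTTTGTCG-3'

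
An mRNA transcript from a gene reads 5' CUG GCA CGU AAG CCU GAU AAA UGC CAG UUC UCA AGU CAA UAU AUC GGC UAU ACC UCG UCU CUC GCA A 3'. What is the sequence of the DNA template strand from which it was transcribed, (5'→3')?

5'-TTGCGAGAGACGAGGTATAGCCGATATATTGACTTGAGAACTGGCATTTATCAGGCTTACGTGCCAG-3'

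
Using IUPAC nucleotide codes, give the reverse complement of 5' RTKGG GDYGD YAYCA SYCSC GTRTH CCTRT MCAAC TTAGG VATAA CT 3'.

5′-AGTTATBCCTAAGTTGKAYAGGDAYACGSGRSTGRTRHCRHCCCMAY-3′

Standard pairs A↔T, G↔C; ambiguity codes pair R↔Y, M↔K, S↔S, D↔H, V↔B. Complement (YAMCCCHRCHRTRGTSRGSGCAYADGGAYAKGTTGAATCCBTATTGA), then reverse for 5'→3'.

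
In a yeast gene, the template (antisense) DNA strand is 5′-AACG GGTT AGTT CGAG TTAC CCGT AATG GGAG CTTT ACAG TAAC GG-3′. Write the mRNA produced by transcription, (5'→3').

5'-CCGUUACUGUAAAGCUCCCAUUACGGGUAACUCGAACUAACCCGUU-3'

The mRNA has the sequence of the coding strand (reverse complement of the template) with T→U. Reverse complement of AACGGGTTAGTTCGAGTTACCCGTAATGGGAGCTTTACAGTAACGG is CCGTTACTGTAAAGCTCCCATTACGGGTAACTCGAACTAACCCGTT; then T→U.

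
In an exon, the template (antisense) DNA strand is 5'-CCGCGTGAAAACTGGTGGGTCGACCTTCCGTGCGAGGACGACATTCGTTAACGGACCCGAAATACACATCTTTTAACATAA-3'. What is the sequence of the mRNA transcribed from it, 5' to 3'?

RNA polymerase reads the template 3'→5' and synthesizes mRNA 5'→3' by base-pairing (A→U, T→A, G↔C). The complement of the template is GGCGCACTTTTGACCACCCAGCTGGAAGGCACGCTCCTGCTGTAAGCAATTGCCTGGGCTTTATGTGTAGAAAATTGTATT; antiparallel, so 5'→3' the coding strand is TTATGTTAAAAGATGTGTATTTCGGGTCCGTTAACGAATGTCGTCCTCGCACGGAAGGTCGACCCACCAGTTTTCACGCGG. Replace T with U for the mRNA.

5'-UUAUGUUAAAAGAUGUGUAUUUCGGGUCCGUUAACGAAUGUCGUCCUCGCACGGAAGGUCGACCCACCAGUUUUCACGCGG-3'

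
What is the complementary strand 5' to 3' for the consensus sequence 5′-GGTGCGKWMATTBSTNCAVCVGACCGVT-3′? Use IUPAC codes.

Standard pairs A↔T, G↔C; ambiguity codes pair M↔K, W↔W, S↔S, B↔V, N↔N. Complement (CCACGCMWKTAAVSANGTBGBCTGGCBA), then reverse for 5'→3'.

5'-ABCGGTCBGBTGNASVAATKWMCGCACC-3'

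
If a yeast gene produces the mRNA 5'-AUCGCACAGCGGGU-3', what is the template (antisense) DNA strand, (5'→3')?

5′-ACCCGCTGTGCGAT-3′

Replace U with T to get the coding DNA strand: ATCGCACAGCGGGT. The template strand is its reverse complement (complement TAGCGTGTCGCCCA, then reverse).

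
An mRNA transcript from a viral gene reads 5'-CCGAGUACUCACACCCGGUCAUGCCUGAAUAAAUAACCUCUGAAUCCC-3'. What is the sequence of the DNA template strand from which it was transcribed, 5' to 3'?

Replace U with T to get the coding DNA strand: CCGAGTACTCACACCCGGTCATGCCTGAATAAATAACCTCTGAATCCC. The template strand is its reverse complement (complement GGCTCATGAGTGTGGGCCAGTACGGACTTATTTATTGGAGACTTAGGG, then reverse).

5'-GGGATTCAGAGGTTATTTATTCAGGCATGACCGGGTGTGAGTACTCGG-3'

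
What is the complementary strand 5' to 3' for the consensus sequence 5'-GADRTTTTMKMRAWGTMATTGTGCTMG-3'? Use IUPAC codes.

5′-CKAGCACAATKACWTYKMKAAAAYHTC-3′

Standard pairs A↔T, G↔C; ambiguity codes pair R↔Y, M↔K, W↔W, D↔H. Complement (CTHYAAAAKMKYTWCAKTAACACGAKC), then reverse for 5'→3'.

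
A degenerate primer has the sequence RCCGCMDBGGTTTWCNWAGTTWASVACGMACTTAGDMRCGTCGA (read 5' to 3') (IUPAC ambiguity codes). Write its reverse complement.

5′-TCGACGYKHCTAAGTKCGTBSTWAACTWNGWAAACCVHKGCGGY-3′

Standard pairs A↔T, G↔C; ambiguity codes pair R↔Y, M↔K, W↔W, S↔S, B↔V, D↔H, N↔N. Complement (YGGCGKHVCCAAAWGNWTCAAWTSBTGCKTGAATCHKYGCAGCT), then reverse for 5'→3'.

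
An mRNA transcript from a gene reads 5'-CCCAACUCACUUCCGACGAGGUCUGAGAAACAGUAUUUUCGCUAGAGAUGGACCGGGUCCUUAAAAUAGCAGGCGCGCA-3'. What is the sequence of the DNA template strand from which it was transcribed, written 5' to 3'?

Replace U with T to get the coding DNA strand: CCCAACTCACTTCCGACGAGGTCTGAGAAACAGTATTTTCGCTAGAGATGGACCGGGTCCTTAAAATAGCAGGCGCGCA. The template strand is its reverse complement (complement GGGTTGAGTGAAGGCTGCTCCAGACTCTTTGTCATAAAAGCGATCTCTACCTGGCCCAGGAATTTTATCGTCCGCGCGT, then reverse).

5′-TGCGCGCCTGCTATTTTAAGGACCCGGTCCATCTCTAGCGAAAATACTGTTTCTCAGACCTCGTCGGAAGTGAGTTGGG-3′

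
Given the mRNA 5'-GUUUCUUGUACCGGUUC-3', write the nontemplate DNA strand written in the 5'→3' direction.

5'-GTTTCTTGTACCGGTTC-3'

The coding DNA strand has the same 5'→3' sequence as the mRNA with U replaced by T.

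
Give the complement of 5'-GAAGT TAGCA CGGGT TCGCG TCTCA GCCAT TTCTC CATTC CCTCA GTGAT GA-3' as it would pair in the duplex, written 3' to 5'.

3'-CTTCAATCGTGCCCAAGCGCAGAGTCGGTAAAGAGGTAAGGGAGTCACTACT-5'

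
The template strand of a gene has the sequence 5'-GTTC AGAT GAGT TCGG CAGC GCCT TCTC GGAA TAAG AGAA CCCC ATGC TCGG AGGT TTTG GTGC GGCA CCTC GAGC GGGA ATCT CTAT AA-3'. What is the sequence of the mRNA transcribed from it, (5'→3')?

The mRNA has the sequence of the coding strand (reverse complement of the template) with T→U. Reverse complement of GTTCAGATGAGTTCGGCAGCGCCTTCTCGGAATAAGAGAACCCCATGCTCGGAGGTTTTGGTGCGGCACCTCGAGCGGGAATCTCTATAA is TTATAGAGATTCCCGCTCGAGGTGCCGCACCAAAACCTCCGAGCATGGGGTTCTCTTATTCCGAGAAGGCGCTGCCGAACTCATCTGAAC; then T→U.

5'-UUAUAGAGAUUCCCGCUCGAGGUGCCGCACCAAAACCUCCGAGCAUGGGGUUCUCUUAUUCCGAGAAGGCGCUGCCGAACUCAUCUGAAC-3'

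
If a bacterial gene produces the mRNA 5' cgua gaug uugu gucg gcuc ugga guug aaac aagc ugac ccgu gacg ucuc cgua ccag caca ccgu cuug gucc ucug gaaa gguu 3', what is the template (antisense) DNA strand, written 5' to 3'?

5'-AACCTTTCCAGAGGACCAAGACGGTGTGCTGGTACGGAGACGTCACGGGTCAGCTTGTTTCAACTCCAGAGCCGACACAACATCTACG-3'

Replace U with T to get the coding DNA strand: CGTAGATGTTGTGTCGGCTCTGGAGTTGAAACAAGCTGACCCGTGACGTCTCCGTACCAGCACACCGTCTTGGTCCTCTGGAAAGGTT. The template strand is its reverse complement (complement GCATCTACAACACAGCCGAGACCTCAACTTTGTTCGACTGGGCACTGCAGAGGCATGGTCGTGTGGCAGAACCAGGAGACCTTTCCAA, then reverse).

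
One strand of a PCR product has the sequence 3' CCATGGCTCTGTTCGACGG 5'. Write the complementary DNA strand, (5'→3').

5'-GGTACCGAGACAAGCTGCC-3'

The strand is given 3'→5', so its complement runs 5'→3' in the same left-to-right order: pair each base A↔T, G↔C.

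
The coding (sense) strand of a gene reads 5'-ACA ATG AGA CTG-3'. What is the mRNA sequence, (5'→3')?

The mRNA is synthesized from the template strand, so it matches the coding strand with T replaced by U.

5'-ACAAUGAGACUG-3'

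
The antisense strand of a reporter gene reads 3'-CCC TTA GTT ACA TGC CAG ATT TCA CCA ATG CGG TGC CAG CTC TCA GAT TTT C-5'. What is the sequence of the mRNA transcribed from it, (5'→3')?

5'-GGGAAUCAAUGUACGGUCUAAAGUGGUUACGCCACGGUCGAGAGUCUAAAAG-3'

Reading the template 3'→5' as shown, RNA polymerase pairs each base (A→U, T→A, G↔C) to build mRNA 5'→3' directly.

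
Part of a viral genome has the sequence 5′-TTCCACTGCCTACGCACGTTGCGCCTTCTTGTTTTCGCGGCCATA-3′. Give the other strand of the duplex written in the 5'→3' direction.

5'-TATGGCCGCGAAAACAAGAAGGCGCAACGTGCGTAGGCAGTGGAA-3'

Pairing A↔T and G↔C gives AAGGTGACGGATGCGTGCAACGCGGAAGAACAAAAGCGCCGGTAT, running 3'→5'. Reverse for the 5'→3' convention.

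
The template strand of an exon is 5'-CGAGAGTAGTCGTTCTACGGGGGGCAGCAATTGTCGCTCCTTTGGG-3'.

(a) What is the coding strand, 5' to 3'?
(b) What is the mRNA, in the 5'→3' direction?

(a) The coding strand is the reverse complement of the template: complement GCTCTCATCAGCAAGATGCCCCCCGTCGTTAACAGCGAGGAAACCC, then reverse.
(b) mRNA has the coding-strand sequence with T→U.

(a) 5'-CCCAAAGGAGCGACAATTGCTGCCCCCCGTAGAACGACTACTCTCG-3'
(b) 5'-CCCAAAGGAGCGACAAUUGCUGCCCCCCGUAGAACGACUACUCUCG-3'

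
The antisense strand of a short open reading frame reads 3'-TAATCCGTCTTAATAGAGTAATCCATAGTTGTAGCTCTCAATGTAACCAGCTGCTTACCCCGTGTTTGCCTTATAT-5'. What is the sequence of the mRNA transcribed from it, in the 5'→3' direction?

5'-AUUAGGCAGAAUUAUCUCAUUAGGUAUCAACAUCGAGAGUUACAUUGGUCGACGAAUGGGGCACAAACGGAAUAUA-3'

Reading the template 3'→5' as shown, RNA polymerase pairs each base (A→U, T→A, G↔C) to build mRNA 5'→3' directly.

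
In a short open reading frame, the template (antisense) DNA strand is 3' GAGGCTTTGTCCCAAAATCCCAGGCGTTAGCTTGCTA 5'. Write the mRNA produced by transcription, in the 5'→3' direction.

Reading the template 3'→5' as shown, RNA polymerase pairs each base (A→U, T→A, G↔C) to build mRNA 5'→3' directly.

5′-CUCCGAAACAGGGUUUUAGGGUCCGCAAUCGAACGAU-3′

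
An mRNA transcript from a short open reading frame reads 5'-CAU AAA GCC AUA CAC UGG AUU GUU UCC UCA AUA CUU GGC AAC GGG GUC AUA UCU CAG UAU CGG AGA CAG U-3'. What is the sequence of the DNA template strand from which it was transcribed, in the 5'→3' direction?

Replace U with T to get the coding DNA strand: CATAAAGCCATACACTGGATTGTTTCCTCAATACTTGGCAACGGGGTCATATCTCAGTATCGGAGACAGT. The template strand is its reverse complement (complement GTATTTCGGTATGTGACCTAACAAAGGAGTTATGAACCGTTGCCCCAGTATAGAGTCATAGCCTCTGTCA, then reverse).

5'-ACTGTCTCCGATACTGAGATATGACCCCGTTGCCAAGTATTGAGGAAACAATCCAGTGTATGGCTTTATG-3'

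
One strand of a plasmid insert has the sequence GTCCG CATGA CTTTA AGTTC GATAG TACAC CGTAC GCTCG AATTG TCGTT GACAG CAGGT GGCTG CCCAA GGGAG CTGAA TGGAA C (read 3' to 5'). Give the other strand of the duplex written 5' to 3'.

5'-CAGGCGTACTGAAATTCAAGCTATCATGTGGCATGCGAGCTTAACAGCAACTGTCGTCCACCGACGGGTTCCCTCGACTTACCTTG-3'

The strand is given 3'→5', so its complement runs 5'→3' in the same left-to-right order: pair each base A↔T, G↔C.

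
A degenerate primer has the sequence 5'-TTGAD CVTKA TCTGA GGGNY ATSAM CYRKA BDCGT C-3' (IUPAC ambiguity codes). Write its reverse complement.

Standard pairs A↔T, G↔C; ambiguity codes pair R↔Y, M↔K, S↔S, B↔V, D↔H, N↔N. Complement (AACTHGBAMTAGACTCCCNRTASTKGRYMTVHGCAG), then reverse for 5'→3'.

5'-GACGHVTMYRGKTSATRNCCCTCAGATMABGHTCAA-3'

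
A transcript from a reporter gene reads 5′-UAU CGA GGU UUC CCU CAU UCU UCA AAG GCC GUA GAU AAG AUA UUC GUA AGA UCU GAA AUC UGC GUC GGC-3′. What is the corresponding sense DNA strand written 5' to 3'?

The coding DNA strand has the same 5'→3' sequence as the mRNA with U replaced by T.

5'-TATCGAGGTTTCCCTCATTCTTCAAAGGCCGTAGATAAGATATTCGTAAGATCTGAAATCTGCGTCGGC-3'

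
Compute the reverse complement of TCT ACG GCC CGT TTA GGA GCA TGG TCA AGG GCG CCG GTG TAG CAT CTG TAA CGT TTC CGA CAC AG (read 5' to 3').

Reading the sequence 3'→5' and pairing each base (A↔T, G↔C) gives the reverse complement directly.

5'-CTGTGTCGGAAACGTTACAGATGCTACACCGGCGCCCTTGACCATGCTCCTAAACGGGCCGTAGA-3'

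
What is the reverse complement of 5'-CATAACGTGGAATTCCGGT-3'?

Reading the sequence 3'→5' and pairing each base (A↔T, G↔C) gives the reverse complement directly.

5'-ACCGGAATTCCACGTTATG-3'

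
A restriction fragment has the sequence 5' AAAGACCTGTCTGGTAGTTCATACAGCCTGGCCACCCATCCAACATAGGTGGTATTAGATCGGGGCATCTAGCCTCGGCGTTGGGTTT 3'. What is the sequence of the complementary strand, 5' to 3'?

5'-AAACCCAACGCCGAGGCTAGATGCCCCGATCTAATACCACCTATGTTGGATGGGTGGCCAGGCTGTATGAACTACCAGACAGGTCTTT-3'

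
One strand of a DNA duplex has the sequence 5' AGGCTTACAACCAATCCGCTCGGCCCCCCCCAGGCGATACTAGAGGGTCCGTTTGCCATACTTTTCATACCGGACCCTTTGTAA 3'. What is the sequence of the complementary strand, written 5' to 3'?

The complement of AGGCTTACAACCAATCCGCTCGGCCCCCCCCAGGCGATACTAGAGGGTCCGTTTGCCATACTTTTCATACCGGACCCTTTGTAA is TCCGAATGTTGGTTAGGCGAGCCGGGGGGGGTCCGCTATGATCTCCCAGGCAAACGGTATGAAAAGTATGGCCTGGGAAACATT (A↔T, G↔C). DNA strands are antiparallel, so the complementary strand runs 3'→5'; reversing gives the 5'→3' form.

5'-TTACAAAGGGTCCGGTATGAAAAGTATGGCAAACGGACCCTCTAGTATCGCCTGGGGGGGGCCGAGCGGATTGGTTGTAAGCCT-3'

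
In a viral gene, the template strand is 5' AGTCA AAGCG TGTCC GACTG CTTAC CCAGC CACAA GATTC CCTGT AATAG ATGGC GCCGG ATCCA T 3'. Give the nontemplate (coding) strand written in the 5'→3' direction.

5′-ATGGATCCGGCGCCATCTATTACAGGGAATCTTGTGGCTGGGTAAGCAGTCGGACACGCTTTGACT-3′

The coding strand is complementary and antiparallel to the template: take the complement (A↔T, G↔C) and reverse.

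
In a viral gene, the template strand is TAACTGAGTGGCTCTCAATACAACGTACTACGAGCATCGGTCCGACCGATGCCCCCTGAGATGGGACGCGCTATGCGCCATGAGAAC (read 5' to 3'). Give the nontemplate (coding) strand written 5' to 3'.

The coding strand is complementary and antiparallel to the template: take the complement (A↔T, G↔C) and reverse.

5'-GTTCTCATGGCGCATAGCGCGTCCCATCTCAGGGGGCATCGGTCGGACCGATGCTCGTAGTACGTTGTATTGAGAGCCACTCAGTTA-3'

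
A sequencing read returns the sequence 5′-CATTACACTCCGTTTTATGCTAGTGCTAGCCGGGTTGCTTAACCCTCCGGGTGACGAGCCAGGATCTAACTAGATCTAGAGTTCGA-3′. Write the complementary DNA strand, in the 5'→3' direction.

The complement of CATTACACTCCGTTTTATGCTAGTGCTAGCCGGGTTGCTTAACCCTCCGGGTGACGAGCCAGGATCTAACTAGATCTAGAGTTCGA is GTAATGTGAGGCAAAATACGATCACGATCGGCCCAACGAATTGGGAGGCCCACTGCTCGGTCCTAGATTGATCTAGATCTCAAGCT (A↔T, G↔C). DNA strands are antiparallel, so the complementary strand runs 3'→5'; reversing gives the 5'→3' form.

5′-TCGAACTCTAGATCTAGTTAGATCCTGGCTCGTCACCCGGAGGGTTAAGCAACCCGGCTAGCACTAGCATAAAACGGAGTGTAATG-3′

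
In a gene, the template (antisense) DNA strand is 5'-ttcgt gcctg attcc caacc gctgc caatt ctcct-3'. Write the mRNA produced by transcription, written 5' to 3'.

5'-AGGAGAAUUGGCAGCGGUUGGGAAUCAGGCACGAA-3'

RNA polymerase reads the template 3'→5' and synthesizes mRNA 5'→3' by base-pairing (A→U, T→A, G↔C). The complement of the template is AAGCACGGACTAAGGGTTGGCGACGGTTAAGAGGA; antiparallel, so 5'→3' the coding strand is AGGAGAATTGGCAGCGGTTGGGAATCAGGCACGAA. Replace T with U for the mRNA.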